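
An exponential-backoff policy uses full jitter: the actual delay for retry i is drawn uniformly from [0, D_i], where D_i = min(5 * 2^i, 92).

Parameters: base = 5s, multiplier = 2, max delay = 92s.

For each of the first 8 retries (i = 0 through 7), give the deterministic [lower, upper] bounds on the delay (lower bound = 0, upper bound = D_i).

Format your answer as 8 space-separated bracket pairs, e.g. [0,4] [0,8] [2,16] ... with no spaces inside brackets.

Computing bounds per retry:
  i=0: D_i=min(5*2^0,92)=5, bounds=[0,5]
  i=1: D_i=min(5*2^1,92)=10, bounds=[0,10]
  i=2: D_i=min(5*2^2,92)=20, bounds=[0,20]
  i=3: D_i=min(5*2^3,92)=40, bounds=[0,40]
  i=4: D_i=min(5*2^4,92)=80, bounds=[0,80]
  i=5: D_i=min(5*2^5,92)=92, bounds=[0,92]
  i=6: D_i=min(5*2^6,92)=92, bounds=[0,92]
  i=7: D_i=min(5*2^7,92)=92, bounds=[0,92]

Answer: [0,5] [0,10] [0,20] [0,40] [0,80] [0,92] [0,92] [0,92]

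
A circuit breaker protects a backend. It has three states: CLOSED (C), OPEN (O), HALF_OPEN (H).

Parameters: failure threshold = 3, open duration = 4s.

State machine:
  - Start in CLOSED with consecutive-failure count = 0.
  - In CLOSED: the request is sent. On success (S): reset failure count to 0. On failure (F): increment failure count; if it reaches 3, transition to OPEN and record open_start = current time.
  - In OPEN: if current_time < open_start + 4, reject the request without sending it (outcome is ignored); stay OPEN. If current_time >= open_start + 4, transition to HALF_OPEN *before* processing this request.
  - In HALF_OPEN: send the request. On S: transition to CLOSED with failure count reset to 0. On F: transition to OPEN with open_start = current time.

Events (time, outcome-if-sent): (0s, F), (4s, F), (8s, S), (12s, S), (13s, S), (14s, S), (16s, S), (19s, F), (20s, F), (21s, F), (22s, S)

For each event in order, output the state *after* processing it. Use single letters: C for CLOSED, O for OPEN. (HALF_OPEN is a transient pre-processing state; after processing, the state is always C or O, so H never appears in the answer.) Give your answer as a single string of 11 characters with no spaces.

State after each event:
  event#1 t=0s outcome=F: state=CLOSED
  event#2 t=4s outcome=F: state=CLOSED
  event#3 t=8s outcome=S: state=CLOSED
  event#4 t=12s outcome=S: state=CLOSED
  event#5 t=13s outcome=S: state=CLOSED
  event#6 t=14s outcome=S: state=CLOSED
  event#7 t=16s outcome=S: state=CLOSED
  event#8 t=19s outcome=F: state=CLOSED
  event#9 t=20s outcome=F: state=CLOSED
  event#10 t=21s outcome=F: state=OPEN
  event#11 t=22s outcome=S: state=OPEN

Answer: CCCCCCCCCOO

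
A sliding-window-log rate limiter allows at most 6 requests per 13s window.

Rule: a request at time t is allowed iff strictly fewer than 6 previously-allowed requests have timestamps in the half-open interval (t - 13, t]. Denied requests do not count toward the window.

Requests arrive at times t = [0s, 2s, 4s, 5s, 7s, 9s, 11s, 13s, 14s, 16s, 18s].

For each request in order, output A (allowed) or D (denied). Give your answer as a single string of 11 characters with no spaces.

Tracking allowed requests in the window:
  req#1 t=0s: ALLOW
  req#2 t=2s: ALLOW
  req#3 t=4s: ALLOW
  req#4 t=5s: ALLOW
  req#5 t=7s: ALLOW
  req#6 t=9s: ALLOW
  req#7 t=11s: DENY
  req#8 t=13s: ALLOW
  req#9 t=14s: DENY
  req#10 t=16s: ALLOW
  req#11 t=18s: ALLOW

Answer: AAAAAADADAA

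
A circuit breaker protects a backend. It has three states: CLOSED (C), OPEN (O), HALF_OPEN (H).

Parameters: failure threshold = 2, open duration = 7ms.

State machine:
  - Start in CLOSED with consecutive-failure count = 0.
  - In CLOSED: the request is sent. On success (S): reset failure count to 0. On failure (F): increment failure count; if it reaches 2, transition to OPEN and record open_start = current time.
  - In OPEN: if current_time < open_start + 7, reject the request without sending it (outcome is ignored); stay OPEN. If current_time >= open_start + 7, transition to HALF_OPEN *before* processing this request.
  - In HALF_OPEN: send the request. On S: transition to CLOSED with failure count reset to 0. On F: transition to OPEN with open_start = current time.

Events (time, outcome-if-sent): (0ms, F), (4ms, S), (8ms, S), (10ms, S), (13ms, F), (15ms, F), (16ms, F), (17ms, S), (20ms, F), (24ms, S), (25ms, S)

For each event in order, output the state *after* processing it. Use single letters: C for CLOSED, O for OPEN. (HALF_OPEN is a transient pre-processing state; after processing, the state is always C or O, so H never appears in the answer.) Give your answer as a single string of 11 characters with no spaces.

State after each event:
  event#1 t=0ms outcome=F: state=CLOSED
  event#2 t=4ms outcome=S: state=CLOSED
  event#3 t=8ms outcome=S: state=CLOSED
  event#4 t=10ms outcome=S: state=CLOSED
  event#5 t=13ms outcome=F: state=CLOSED
  event#6 t=15ms outcome=F: state=OPEN
  event#7 t=16ms outcome=F: state=OPEN
  event#8 t=17ms outcome=S: state=OPEN
  event#9 t=20ms outcome=F: state=OPEN
  event#10 t=24ms outcome=S: state=CLOSED
  event#11 t=25ms outcome=S: state=CLOSED

Answer: CCCCCOOOOCC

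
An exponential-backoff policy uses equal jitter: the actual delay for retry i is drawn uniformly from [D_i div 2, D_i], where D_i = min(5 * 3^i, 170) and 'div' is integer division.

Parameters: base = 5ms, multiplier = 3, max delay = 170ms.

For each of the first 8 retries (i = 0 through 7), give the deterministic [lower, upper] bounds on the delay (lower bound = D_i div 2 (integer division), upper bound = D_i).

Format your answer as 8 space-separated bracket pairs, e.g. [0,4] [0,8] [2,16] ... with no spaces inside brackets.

Computing bounds per retry:
  i=0: D_i=min(5*3^0,170)=5, bounds=[2,5]
  i=1: D_i=min(5*3^1,170)=15, bounds=[7,15]
  i=2: D_i=min(5*3^2,170)=45, bounds=[22,45]
  i=3: D_i=min(5*3^3,170)=135, bounds=[67,135]
  i=4: D_i=min(5*3^4,170)=170, bounds=[85,170]
  i=5: D_i=min(5*3^5,170)=170, bounds=[85,170]
  i=6: D_i=min(5*3^6,170)=170, bounds=[85,170]
  i=7: D_i=min(5*3^7,170)=170, bounds=[85,170]

Answer: [2,5] [7,15] [22,45] [67,135] [85,170] [85,170] [85,170] [85,170]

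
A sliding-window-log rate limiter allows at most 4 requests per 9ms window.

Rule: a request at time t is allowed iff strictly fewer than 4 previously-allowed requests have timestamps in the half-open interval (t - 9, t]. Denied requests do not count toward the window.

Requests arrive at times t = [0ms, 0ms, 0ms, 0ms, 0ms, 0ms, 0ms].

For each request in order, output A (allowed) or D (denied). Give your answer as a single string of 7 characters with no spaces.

Answer: AAAADDD

Derivation:
Tracking allowed requests in the window:
  req#1 t=0ms: ALLOW
  req#2 t=0ms: ALLOW
  req#3 t=0ms: ALLOW
  req#4 t=0ms: ALLOW
  req#5 t=0ms: DENY
  req#6 t=0ms: DENY
  req#7 t=0ms: DENY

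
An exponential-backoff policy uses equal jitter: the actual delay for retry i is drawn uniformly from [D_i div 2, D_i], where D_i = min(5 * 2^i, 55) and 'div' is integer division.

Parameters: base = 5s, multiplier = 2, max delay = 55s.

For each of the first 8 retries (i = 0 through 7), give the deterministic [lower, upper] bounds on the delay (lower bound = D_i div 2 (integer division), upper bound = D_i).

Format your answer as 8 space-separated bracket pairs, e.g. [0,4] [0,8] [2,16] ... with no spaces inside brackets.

Answer: [2,5] [5,10] [10,20] [20,40] [27,55] [27,55] [27,55] [27,55]

Derivation:
Computing bounds per retry:
  i=0: D_i=min(5*2^0,55)=5, bounds=[2,5]
  i=1: D_i=min(5*2^1,55)=10, bounds=[5,10]
  i=2: D_i=min(5*2^2,55)=20, bounds=[10,20]
  i=3: D_i=min(5*2^3,55)=40, bounds=[20,40]
  i=4: D_i=min(5*2^4,55)=55, bounds=[27,55]
  i=5: D_i=min(5*2^5,55)=55, bounds=[27,55]
  i=6: D_i=min(5*2^6,55)=55, bounds=[27,55]
  i=7: D_i=min(5*2^7,55)=55, bounds=[27,55]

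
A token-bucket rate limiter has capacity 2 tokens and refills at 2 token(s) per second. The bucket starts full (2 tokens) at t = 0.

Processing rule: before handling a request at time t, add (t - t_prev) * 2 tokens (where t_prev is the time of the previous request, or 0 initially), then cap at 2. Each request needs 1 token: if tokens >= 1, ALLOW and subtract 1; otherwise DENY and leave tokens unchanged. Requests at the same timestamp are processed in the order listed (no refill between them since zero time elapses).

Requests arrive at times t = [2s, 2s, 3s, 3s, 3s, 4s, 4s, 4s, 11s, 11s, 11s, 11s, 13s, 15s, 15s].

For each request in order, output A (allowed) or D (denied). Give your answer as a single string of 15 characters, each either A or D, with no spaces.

Simulating step by step:
  req#1 t=2s: ALLOW
  req#2 t=2s: ALLOW
  req#3 t=3s: ALLOW
  req#4 t=3s: ALLOW
  req#5 t=3s: DENY
  req#6 t=4s: ALLOW
  req#7 t=4s: ALLOW
  req#8 t=4s: DENY
  req#9 t=11s: ALLOW
  req#10 t=11s: ALLOW
  req#11 t=11s: DENY
  req#12 t=11s: DENY
  req#13 t=13s: ALLOW
  req#14 t=15s: ALLOW
  req#15 t=15s: ALLOW

Answer: AAAADAADAADDAAA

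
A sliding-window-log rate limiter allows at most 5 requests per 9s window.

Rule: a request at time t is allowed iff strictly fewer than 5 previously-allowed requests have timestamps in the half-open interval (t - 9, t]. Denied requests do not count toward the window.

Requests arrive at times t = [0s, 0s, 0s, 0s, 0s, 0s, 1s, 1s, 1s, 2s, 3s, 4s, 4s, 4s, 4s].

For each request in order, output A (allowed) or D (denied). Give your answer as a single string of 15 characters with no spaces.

Answer: AAAAADDDDDDDDDD

Derivation:
Tracking allowed requests in the window:
  req#1 t=0s: ALLOW
  req#2 t=0s: ALLOW
  req#3 t=0s: ALLOW
  req#4 t=0s: ALLOW
  req#5 t=0s: ALLOW
  req#6 t=0s: DENY
  req#7 t=1s: DENY
  req#8 t=1s: DENY
  req#9 t=1s: DENY
  req#10 t=2s: DENY
  req#11 t=3s: DENY
  req#12 t=4s: DENY
  req#13 t=4s: DENY
  req#14 t=4s: DENY
  req#15 t=4s: DENY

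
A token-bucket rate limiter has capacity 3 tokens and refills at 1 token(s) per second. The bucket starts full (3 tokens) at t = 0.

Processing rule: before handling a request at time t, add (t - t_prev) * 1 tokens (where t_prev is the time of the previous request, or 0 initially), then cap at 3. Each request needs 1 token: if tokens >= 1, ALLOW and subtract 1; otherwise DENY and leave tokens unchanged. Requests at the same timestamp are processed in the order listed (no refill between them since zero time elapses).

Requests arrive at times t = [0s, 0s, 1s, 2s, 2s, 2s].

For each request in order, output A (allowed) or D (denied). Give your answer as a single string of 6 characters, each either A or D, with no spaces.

Answer: AAAAAD

Derivation:
Simulating step by step:
  req#1 t=0s: ALLOW
  req#2 t=0s: ALLOW
  req#3 t=1s: ALLOW
  req#4 t=2s: ALLOW
  req#5 t=2s: ALLOW
  req#6 t=2s: DENY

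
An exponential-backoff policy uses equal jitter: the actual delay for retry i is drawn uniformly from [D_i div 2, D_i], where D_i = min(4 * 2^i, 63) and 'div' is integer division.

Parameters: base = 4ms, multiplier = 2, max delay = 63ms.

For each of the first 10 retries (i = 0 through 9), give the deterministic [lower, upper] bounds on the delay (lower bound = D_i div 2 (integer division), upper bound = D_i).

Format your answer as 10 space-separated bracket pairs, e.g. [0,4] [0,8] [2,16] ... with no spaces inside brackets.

Answer: [2,4] [4,8] [8,16] [16,32] [31,63] [31,63] [31,63] [31,63] [31,63] [31,63]

Derivation:
Computing bounds per retry:
  i=0: D_i=min(4*2^0,63)=4, bounds=[2,4]
  i=1: D_i=min(4*2^1,63)=8, bounds=[4,8]
  i=2: D_i=min(4*2^2,63)=16, bounds=[8,16]
  i=3: D_i=min(4*2^3,63)=32, bounds=[16,32]
  i=4: D_i=min(4*2^4,63)=63, bounds=[31,63]
  i=5: D_i=min(4*2^5,63)=63, bounds=[31,63]
  i=6: D_i=min(4*2^6,63)=63, bounds=[31,63]
  i=7: D_i=min(4*2^7,63)=63, bounds=[31,63]
  i=8: D_i=min(4*2^8,63)=63, bounds=[31,63]
  i=9: D_i=min(4*2^9,63)=63, bounds=[31,63]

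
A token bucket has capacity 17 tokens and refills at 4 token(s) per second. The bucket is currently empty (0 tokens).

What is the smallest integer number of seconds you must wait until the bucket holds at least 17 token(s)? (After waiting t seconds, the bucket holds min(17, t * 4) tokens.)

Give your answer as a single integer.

Need t * 4 >= 17, so t >= 17/4.
Smallest integer t = ceil(17/4) = 5.

Answer: 5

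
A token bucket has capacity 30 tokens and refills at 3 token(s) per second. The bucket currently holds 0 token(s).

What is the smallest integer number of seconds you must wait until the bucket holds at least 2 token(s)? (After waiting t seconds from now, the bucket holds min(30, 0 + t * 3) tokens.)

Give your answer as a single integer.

Answer: 1

Derivation:
Need 0 + t * 3 >= 2, so t >= 2/3.
Smallest integer t = ceil(2/3) = 1.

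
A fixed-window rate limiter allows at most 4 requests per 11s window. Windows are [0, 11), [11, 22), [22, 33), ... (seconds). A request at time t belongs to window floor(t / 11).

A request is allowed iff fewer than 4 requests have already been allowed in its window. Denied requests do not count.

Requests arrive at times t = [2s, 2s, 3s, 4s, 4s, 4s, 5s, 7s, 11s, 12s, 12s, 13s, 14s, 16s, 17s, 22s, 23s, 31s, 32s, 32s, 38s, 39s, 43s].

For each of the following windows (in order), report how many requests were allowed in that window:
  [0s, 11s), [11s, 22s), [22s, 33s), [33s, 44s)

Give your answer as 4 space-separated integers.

Processing requests:
  req#1 t=2s (window 0): ALLOW
  req#2 t=2s (window 0): ALLOW
  req#3 t=3s (window 0): ALLOW
  req#4 t=4s (window 0): ALLOW
  req#5 t=4s (window 0): DENY
  req#6 t=4s (window 0): DENY
  req#7 t=5s (window 0): DENY
  req#8 t=7s (window 0): DENY
  req#9 t=11s (window 1): ALLOW
  req#10 t=12s (window 1): ALLOW
  req#11 t=12s (window 1): ALLOW
  req#12 t=13s (window 1): ALLOW
  req#13 t=14s (window 1): DENY
  req#14 t=16s (window 1): DENY
  req#15 t=17s (window 1): DENY
  req#16 t=22s (window 2): ALLOW
  req#17 t=23s (window 2): ALLOW
  req#18 t=31s (window 2): ALLOW
  req#19 t=32s (window 2): ALLOW
  req#20 t=32s (window 2): DENY
  req#21 t=38s (window 3): ALLOW
  req#22 t=39s (window 3): ALLOW
  req#23 t=43s (window 3): ALLOW

Allowed counts by window: 4 4 4 3

Answer: 4 4 4 3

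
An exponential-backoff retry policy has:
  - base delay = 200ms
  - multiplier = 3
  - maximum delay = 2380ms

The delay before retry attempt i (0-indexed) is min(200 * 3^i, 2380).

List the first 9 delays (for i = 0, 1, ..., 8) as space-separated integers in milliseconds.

Answer: 200 600 1800 2380 2380 2380 2380 2380 2380

Derivation:
Computing each delay:
  i=0: min(200*3^0, 2380) = 200
  i=1: min(200*3^1, 2380) = 600
  i=2: min(200*3^2, 2380) = 1800
  i=3: min(200*3^3, 2380) = 2380
  i=4: min(200*3^4, 2380) = 2380
  i=5: min(200*3^5, 2380) = 2380
  i=6: min(200*3^6, 2380) = 2380
  i=7: min(200*3^7, 2380) = 2380
  i=8: min(200*3^8, 2380) = 2380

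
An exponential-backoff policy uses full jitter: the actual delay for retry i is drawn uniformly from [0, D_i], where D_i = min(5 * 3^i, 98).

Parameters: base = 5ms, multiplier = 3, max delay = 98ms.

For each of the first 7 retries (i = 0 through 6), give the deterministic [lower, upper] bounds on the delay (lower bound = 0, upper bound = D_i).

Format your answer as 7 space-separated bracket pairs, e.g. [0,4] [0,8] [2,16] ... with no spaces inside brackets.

Computing bounds per retry:
  i=0: D_i=min(5*3^0,98)=5, bounds=[0,5]
  i=1: D_i=min(5*3^1,98)=15, bounds=[0,15]
  i=2: D_i=min(5*3^2,98)=45, bounds=[0,45]
  i=3: D_i=min(5*3^3,98)=98, bounds=[0,98]
  i=4: D_i=min(5*3^4,98)=98, bounds=[0,98]
  i=5: D_i=min(5*3^5,98)=98, bounds=[0,98]
  i=6: D_i=min(5*3^6,98)=98, bounds=[0,98]

Answer: [0,5] [0,15] [0,45] [0,98] [0,98] [0,98] [0,98]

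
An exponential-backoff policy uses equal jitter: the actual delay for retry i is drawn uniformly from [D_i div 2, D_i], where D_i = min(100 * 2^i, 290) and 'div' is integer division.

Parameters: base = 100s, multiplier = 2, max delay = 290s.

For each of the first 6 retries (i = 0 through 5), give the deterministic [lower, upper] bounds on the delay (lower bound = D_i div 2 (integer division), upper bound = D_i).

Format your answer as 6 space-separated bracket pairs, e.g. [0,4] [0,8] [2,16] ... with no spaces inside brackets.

Computing bounds per retry:
  i=0: D_i=min(100*2^0,290)=100, bounds=[50,100]
  i=1: D_i=min(100*2^1,290)=200, bounds=[100,200]
  i=2: D_i=min(100*2^2,290)=290, bounds=[145,290]
  i=3: D_i=min(100*2^3,290)=290, bounds=[145,290]
  i=4: D_i=min(100*2^4,290)=290, bounds=[145,290]
  i=5: D_i=min(100*2^5,290)=290, bounds=[145,290]

Answer: [50,100] [100,200] [145,290] [145,290] [145,290] [145,290]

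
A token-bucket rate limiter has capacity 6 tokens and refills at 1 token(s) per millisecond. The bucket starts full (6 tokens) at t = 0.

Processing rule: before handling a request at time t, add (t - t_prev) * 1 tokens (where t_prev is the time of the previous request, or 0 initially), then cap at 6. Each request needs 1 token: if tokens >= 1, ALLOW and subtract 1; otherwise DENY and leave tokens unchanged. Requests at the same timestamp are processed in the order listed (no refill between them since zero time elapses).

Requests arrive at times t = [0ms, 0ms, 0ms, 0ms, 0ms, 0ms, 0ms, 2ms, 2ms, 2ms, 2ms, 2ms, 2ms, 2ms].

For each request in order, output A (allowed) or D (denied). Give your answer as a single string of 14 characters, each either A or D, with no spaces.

Answer: AAAAAADAADDDDD

Derivation:
Simulating step by step:
  req#1 t=0ms: ALLOW
  req#2 t=0ms: ALLOW
  req#3 t=0ms: ALLOW
  req#4 t=0ms: ALLOW
  req#5 t=0ms: ALLOW
  req#6 t=0ms: ALLOW
  req#7 t=0ms: DENY
  req#8 t=2ms: ALLOW
  req#9 t=2ms: ALLOW
  req#10 t=2ms: DENY
  req#11 t=2ms: DENY
  req#12 t=2ms: DENY
  req#13 t=2ms: DENY
  req#14 t=2ms: DENY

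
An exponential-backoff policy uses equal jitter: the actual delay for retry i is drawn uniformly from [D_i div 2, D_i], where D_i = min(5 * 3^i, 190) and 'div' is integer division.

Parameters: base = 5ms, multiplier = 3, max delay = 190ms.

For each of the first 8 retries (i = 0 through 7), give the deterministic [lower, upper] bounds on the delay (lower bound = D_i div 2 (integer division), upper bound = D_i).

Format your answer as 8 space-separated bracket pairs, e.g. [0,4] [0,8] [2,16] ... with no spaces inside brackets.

Computing bounds per retry:
  i=0: D_i=min(5*3^0,190)=5, bounds=[2,5]
  i=1: D_i=min(5*3^1,190)=15, bounds=[7,15]
  i=2: D_i=min(5*3^2,190)=45, bounds=[22,45]
  i=3: D_i=min(5*3^3,190)=135, bounds=[67,135]
  i=4: D_i=min(5*3^4,190)=190, bounds=[95,190]
  i=5: D_i=min(5*3^5,190)=190, bounds=[95,190]
  i=6: D_i=min(5*3^6,190)=190, bounds=[95,190]
  i=7: D_i=min(5*3^7,190)=190, bounds=[95,190]

Answer: [2,5] [7,15] [22,45] [67,135] [95,190] [95,190] [95,190] [95,190]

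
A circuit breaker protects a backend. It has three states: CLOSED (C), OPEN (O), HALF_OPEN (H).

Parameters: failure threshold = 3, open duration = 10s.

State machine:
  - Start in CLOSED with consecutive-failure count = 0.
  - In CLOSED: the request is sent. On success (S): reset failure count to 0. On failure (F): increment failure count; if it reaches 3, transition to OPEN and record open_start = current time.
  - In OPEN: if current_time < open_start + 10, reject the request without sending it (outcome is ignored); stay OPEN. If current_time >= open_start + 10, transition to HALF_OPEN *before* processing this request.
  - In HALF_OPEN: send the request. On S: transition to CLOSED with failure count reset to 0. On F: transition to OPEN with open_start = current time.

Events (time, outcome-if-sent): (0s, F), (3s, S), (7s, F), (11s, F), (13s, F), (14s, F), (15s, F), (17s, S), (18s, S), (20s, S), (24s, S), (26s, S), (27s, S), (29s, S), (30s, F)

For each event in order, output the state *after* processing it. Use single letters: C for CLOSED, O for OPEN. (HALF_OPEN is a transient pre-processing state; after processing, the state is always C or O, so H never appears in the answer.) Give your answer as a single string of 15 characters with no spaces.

Answer: CCCCOOOOOOCCCCC

Derivation:
State after each event:
  event#1 t=0s outcome=F: state=CLOSED
  event#2 t=3s outcome=S: state=CLOSED
  event#3 t=7s outcome=F: state=CLOSED
  event#4 t=11s outcome=F: state=CLOSED
  event#5 t=13s outcome=F: state=OPEN
  event#6 t=14s outcome=F: state=OPEN
  event#7 t=15s outcome=F: state=OPEN
  event#8 t=17s outcome=S: state=OPEN
  event#9 t=18s outcome=S: state=OPEN
  event#10 t=20s outcome=S: state=OPEN
  event#11 t=24s outcome=S: state=CLOSED
  event#12 t=26s outcome=S: state=CLOSED
  event#13 t=27s outcome=S: state=CLOSED
  event#14 t=29s outcome=S: state=CLOSED
  event#15 t=30s outcome=F: state=CLOSED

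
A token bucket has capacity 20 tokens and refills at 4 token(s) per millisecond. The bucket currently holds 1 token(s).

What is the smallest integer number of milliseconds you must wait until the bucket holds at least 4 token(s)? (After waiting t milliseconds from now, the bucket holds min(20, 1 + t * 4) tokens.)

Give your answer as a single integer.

Need 1 + t * 4 >= 4, so t >= 3/4.
Smallest integer t = ceil(3/4) = 1.

Answer: 1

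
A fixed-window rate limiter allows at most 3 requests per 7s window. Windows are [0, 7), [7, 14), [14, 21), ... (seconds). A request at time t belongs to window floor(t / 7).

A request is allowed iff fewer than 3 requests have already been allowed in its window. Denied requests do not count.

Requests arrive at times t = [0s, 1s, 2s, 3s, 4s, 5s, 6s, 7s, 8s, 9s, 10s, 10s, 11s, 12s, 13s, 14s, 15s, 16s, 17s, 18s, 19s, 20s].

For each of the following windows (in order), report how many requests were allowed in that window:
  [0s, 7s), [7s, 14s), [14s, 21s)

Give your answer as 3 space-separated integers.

Answer: 3 3 3

Derivation:
Processing requests:
  req#1 t=0s (window 0): ALLOW
  req#2 t=1s (window 0): ALLOW
  req#3 t=2s (window 0): ALLOW
  req#4 t=3s (window 0): DENY
  req#5 t=4s (window 0): DENY
  req#6 t=5s (window 0): DENY
  req#7 t=6s (window 0): DENY
  req#8 t=7s (window 1): ALLOW
  req#9 t=8s (window 1): ALLOW
  req#10 t=9s (window 1): ALLOW
  req#11 t=10s (window 1): DENY
  req#12 t=10s (window 1): DENY
  req#13 t=11s (window 1): DENY
  req#14 t=12s (window 1): DENY
  req#15 t=13s (window 1): DENY
  req#16 t=14s (window 2): ALLOW
  req#17 t=15s (window 2): ALLOW
  req#18 t=16s (window 2): ALLOW
  req#19 t=17s (window 2): DENY
  req#20 t=18s (window 2): DENY
  req#21 t=19s (window 2): DENY
  req#22 t=20s (window 2): DENY

Allowed counts by window: 3 3 3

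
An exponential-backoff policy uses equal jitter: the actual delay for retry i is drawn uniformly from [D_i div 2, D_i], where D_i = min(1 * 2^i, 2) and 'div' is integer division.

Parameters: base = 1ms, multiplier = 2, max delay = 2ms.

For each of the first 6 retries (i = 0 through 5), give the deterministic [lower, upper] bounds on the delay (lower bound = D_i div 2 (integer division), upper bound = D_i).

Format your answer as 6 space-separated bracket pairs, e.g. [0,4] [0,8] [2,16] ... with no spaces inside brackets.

Answer: [0,1] [1,2] [1,2] [1,2] [1,2] [1,2]

Derivation:
Computing bounds per retry:
  i=0: D_i=min(1*2^0,2)=1, bounds=[0,1]
  i=1: D_i=min(1*2^1,2)=2, bounds=[1,2]
  i=2: D_i=min(1*2^2,2)=2, bounds=[1,2]
  i=3: D_i=min(1*2^3,2)=2, bounds=[1,2]
  i=4: D_i=min(1*2^4,2)=2, bounds=[1,2]
  i=5: D_i=min(1*2^5,2)=2, bounds=[1,2]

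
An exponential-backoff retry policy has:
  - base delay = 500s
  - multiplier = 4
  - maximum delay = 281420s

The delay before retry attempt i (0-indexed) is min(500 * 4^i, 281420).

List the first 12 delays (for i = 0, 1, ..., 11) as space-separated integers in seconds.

Computing each delay:
  i=0: min(500*4^0, 281420) = 500
  i=1: min(500*4^1, 281420) = 2000
  i=2: min(500*4^2, 281420) = 8000
  i=3: min(500*4^3, 281420) = 32000
  i=4: min(500*4^4, 281420) = 128000
  i=5: min(500*4^5, 281420) = 281420
  i=6: min(500*4^6, 281420) = 281420
  i=7: min(500*4^7, 281420) = 281420
  i=8: min(500*4^8, 281420) = 281420
  i=9: min(500*4^9, 281420) = 281420
  i=10: min(500*4^10, 281420) = 281420
  i=11: min(500*4^11, 281420) = 281420

Answer: 500 2000 8000 32000 128000 281420 281420 281420 281420 281420 281420 281420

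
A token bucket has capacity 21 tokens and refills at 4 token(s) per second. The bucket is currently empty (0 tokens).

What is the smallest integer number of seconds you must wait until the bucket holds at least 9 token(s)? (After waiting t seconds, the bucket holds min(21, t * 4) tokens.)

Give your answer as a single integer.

Need t * 4 >= 9, so t >= 9/4.
Smallest integer t = ceil(9/4) = 3.

Answer: 3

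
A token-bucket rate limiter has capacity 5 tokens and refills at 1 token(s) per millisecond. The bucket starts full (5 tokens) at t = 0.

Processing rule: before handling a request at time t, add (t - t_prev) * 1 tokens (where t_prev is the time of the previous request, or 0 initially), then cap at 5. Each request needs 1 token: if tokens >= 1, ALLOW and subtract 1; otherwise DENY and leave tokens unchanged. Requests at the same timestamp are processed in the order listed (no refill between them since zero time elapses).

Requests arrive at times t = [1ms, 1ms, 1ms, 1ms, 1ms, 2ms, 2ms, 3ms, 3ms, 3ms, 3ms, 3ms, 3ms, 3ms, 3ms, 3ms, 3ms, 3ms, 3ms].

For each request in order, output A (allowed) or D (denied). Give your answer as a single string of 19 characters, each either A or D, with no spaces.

Answer: AAAAAADADDDDDDDDDDD

Derivation:
Simulating step by step:
  req#1 t=1ms: ALLOW
  req#2 t=1ms: ALLOW
  req#3 t=1ms: ALLOW
  req#4 t=1ms: ALLOW
  req#5 t=1ms: ALLOW
  req#6 t=2ms: ALLOW
  req#7 t=2ms: DENY
  req#8 t=3ms: ALLOW
  req#9 t=3ms: DENY
  req#10 t=3ms: DENY
  req#11 t=3ms: DENY
  req#12 t=3ms: DENY
  req#13 t=3ms: DENY
  req#14 t=3ms: DENY
  req#15 t=3ms: DENY
  req#16 t=3ms: DENY
  req#17 t=3ms: DENY
  req#18 t=3ms: DENY
  req#19 t=3ms: DENY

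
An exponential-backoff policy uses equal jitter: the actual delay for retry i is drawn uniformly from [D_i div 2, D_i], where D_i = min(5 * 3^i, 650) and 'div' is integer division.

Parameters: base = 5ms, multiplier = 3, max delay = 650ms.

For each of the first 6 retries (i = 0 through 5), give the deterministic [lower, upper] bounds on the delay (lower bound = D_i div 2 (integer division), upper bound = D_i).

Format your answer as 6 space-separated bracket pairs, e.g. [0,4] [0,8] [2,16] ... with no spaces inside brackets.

Computing bounds per retry:
  i=0: D_i=min(5*3^0,650)=5, bounds=[2,5]
  i=1: D_i=min(5*3^1,650)=15, bounds=[7,15]
  i=2: D_i=min(5*3^2,650)=45, bounds=[22,45]
  i=3: D_i=min(5*3^3,650)=135, bounds=[67,135]
  i=4: D_i=min(5*3^4,650)=405, bounds=[202,405]
  i=5: D_i=min(5*3^5,650)=650, bounds=[325,650]

Answer: [2,5] [7,15] [22,45] [67,135] [202,405] [325,650]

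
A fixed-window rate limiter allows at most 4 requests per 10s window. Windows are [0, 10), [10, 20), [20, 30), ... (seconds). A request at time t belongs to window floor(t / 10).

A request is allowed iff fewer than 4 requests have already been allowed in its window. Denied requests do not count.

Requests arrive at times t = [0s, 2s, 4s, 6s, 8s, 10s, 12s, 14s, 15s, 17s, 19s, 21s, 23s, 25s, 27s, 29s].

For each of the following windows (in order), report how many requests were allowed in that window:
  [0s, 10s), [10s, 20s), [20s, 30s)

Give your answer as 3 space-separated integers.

Processing requests:
  req#1 t=0s (window 0): ALLOW
  req#2 t=2s (window 0): ALLOW
  req#3 t=4s (window 0): ALLOW
  req#4 t=6s (window 0): ALLOW
  req#5 t=8s (window 0): DENY
  req#6 t=10s (window 1): ALLOW
  req#7 t=12s (window 1): ALLOW
  req#8 t=14s (window 1): ALLOW
  req#9 t=15s (window 1): ALLOW
  req#10 t=17s (window 1): DENY
  req#11 t=19s (window 1): DENY
  req#12 t=21s (window 2): ALLOW
  req#13 t=23s (window 2): ALLOW
  req#14 t=25s (window 2): ALLOW
  req#15 t=27s (window 2): ALLOW
  req#16 t=29s (window 2): DENY

Allowed counts by window: 4 4 4

Answer: 4 4 4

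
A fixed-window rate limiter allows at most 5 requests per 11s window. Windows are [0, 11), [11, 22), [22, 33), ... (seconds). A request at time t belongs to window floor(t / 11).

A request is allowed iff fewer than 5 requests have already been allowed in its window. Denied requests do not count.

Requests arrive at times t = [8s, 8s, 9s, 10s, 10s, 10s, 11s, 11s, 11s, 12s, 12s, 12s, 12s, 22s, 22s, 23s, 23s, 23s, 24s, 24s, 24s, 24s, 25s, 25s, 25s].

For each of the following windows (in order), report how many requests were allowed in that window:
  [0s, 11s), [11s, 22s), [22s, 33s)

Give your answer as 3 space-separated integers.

Answer: 5 5 5

Derivation:
Processing requests:
  req#1 t=8s (window 0): ALLOW
  req#2 t=8s (window 0): ALLOW
  req#3 t=9s (window 0): ALLOW
  req#4 t=10s (window 0): ALLOW
  req#5 t=10s (window 0): ALLOW
  req#6 t=10s (window 0): DENY
  req#7 t=11s (window 1): ALLOW
  req#8 t=11s (window 1): ALLOW
  req#9 t=11s (window 1): ALLOW
  req#10 t=12s (window 1): ALLOW
  req#11 t=12s (window 1): ALLOW
  req#12 t=12s (window 1): DENY
  req#13 t=12s (window 1): DENY
  req#14 t=22s (window 2): ALLOW
  req#15 t=22s (window 2): ALLOW
  req#16 t=23s (window 2): ALLOW
  req#17 t=23s (window 2): ALLOW
  req#18 t=23s (window 2): ALLOW
  req#19 t=24s (window 2): DENY
  req#20 t=24s (window 2): DENY
  req#21 t=24s (window 2): DENY
  req#22 t=24s (window 2): DENY
  req#23 t=25s (window 2): DENY
  req#24 t=25s (window 2): DENY
  req#25 t=25s (window 2): DENY

Allowed counts by window: 5 5 5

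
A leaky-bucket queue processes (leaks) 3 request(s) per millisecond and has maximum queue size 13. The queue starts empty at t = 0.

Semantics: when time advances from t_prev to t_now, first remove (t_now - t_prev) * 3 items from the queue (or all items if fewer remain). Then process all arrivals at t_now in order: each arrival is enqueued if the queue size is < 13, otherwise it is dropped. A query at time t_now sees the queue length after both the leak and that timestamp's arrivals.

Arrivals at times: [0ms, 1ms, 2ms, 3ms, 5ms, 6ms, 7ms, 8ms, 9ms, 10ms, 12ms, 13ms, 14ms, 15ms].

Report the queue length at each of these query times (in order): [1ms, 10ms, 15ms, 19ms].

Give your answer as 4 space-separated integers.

Answer: 1 1 1 0

Derivation:
Queue lengths at query times:
  query t=1ms: backlog = 1
  query t=10ms: backlog = 1
  query t=15ms: backlog = 1
  query t=19ms: backlog = 0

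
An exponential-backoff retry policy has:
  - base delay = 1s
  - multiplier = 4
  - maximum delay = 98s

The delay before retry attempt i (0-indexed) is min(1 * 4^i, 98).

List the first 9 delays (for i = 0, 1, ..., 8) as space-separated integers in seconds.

Computing each delay:
  i=0: min(1*4^0, 98) = 1
  i=1: min(1*4^1, 98) = 4
  i=2: min(1*4^2, 98) = 16
  i=3: min(1*4^3, 98) = 64
  i=4: min(1*4^4, 98) = 98
  i=5: min(1*4^5, 98) = 98
  i=6: min(1*4^6, 98) = 98
  i=7: min(1*4^7, 98) = 98
  i=8: min(1*4^8, 98) = 98

Answer: 1 4 16 64 98 98 98 98 98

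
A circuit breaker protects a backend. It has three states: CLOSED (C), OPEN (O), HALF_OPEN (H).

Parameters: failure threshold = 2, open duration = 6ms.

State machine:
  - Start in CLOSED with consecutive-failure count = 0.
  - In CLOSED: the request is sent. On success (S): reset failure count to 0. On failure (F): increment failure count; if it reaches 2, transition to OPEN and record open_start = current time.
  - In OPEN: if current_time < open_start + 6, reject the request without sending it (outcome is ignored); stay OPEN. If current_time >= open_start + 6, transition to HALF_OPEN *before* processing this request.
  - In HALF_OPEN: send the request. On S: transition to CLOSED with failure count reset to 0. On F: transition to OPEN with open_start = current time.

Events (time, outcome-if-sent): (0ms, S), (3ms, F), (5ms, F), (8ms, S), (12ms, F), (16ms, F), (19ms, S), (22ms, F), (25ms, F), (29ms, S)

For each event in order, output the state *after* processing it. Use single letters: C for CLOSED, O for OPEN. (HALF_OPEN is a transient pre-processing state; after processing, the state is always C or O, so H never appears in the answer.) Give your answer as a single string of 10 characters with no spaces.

State after each event:
  event#1 t=0ms outcome=S: state=CLOSED
  event#2 t=3ms outcome=F: state=CLOSED
  event#3 t=5ms outcome=F: state=OPEN
  event#4 t=8ms outcome=S: state=OPEN
  event#5 t=12ms outcome=F: state=OPEN
  event#6 t=16ms outcome=F: state=OPEN
  event#7 t=19ms outcome=S: state=CLOSED
  event#8 t=22ms outcome=F: state=CLOSED
  event#9 t=25ms outcome=F: state=OPEN
  event#10 t=29ms outcome=S: state=OPEN

Answer: CCOOOOCCOO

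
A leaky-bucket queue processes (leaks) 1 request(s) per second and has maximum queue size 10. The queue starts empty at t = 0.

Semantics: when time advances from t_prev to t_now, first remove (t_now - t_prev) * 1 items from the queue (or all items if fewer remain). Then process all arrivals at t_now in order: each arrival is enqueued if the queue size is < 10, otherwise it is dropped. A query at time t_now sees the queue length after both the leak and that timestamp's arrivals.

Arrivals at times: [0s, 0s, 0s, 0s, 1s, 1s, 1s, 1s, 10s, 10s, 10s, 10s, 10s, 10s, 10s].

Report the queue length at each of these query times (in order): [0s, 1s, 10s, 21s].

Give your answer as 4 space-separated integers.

Answer: 4 7 7 0

Derivation:
Queue lengths at query times:
  query t=0s: backlog = 4
  query t=1s: backlog = 7
  query t=10s: backlog = 7
  query t=21s: backlog = 0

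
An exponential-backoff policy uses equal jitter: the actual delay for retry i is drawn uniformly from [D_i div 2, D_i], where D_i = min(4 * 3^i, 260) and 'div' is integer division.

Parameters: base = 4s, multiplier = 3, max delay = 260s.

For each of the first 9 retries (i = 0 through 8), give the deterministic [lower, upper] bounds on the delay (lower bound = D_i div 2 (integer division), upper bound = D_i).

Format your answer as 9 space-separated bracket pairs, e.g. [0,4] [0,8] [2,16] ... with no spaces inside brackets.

Answer: [2,4] [6,12] [18,36] [54,108] [130,260] [130,260] [130,260] [130,260] [130,260]

Derivation:
Computing bounds per retry:
  i=0: D_i=min(4*3^0,260)=4, bounds=[2,4]
  i=1: D_i=min(4*3^1,260)=12, bounds=[6,12]
  i=2: D_i=min(4*3^2,260)=36, bounds=[18,36]
  i=3: D_i=min(4*3^3,260)=108, bounds=[54,108]
  i=4: D_i=min(4*3^4,260)=260, bounds=[130,260]
  i=5: D_i=min(4*3^5,260)=260, bounds=[130,260]
  i=6: D_i=min(4*3^6,260)=260, bounds=[130,260]
  i=7: D_i=min(4*3^7,260)=260, bounds=[130,260]
  i=8: D_i=min(4*3^8,260)=260, bounds=[130,260]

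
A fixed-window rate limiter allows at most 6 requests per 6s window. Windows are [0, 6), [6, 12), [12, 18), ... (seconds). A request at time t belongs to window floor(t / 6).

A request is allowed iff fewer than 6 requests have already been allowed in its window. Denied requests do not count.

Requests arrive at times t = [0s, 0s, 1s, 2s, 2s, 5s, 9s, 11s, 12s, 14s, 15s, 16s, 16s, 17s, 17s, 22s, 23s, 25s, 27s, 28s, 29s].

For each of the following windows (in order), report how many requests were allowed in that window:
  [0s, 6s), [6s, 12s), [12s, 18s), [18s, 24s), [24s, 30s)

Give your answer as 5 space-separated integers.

Processing requests:
  req#1 t=0s (window 0): ALLOW
  req#2 t=0s (window 0): ALLOW
  req#3 t=1s (window 0): ALLOW
  req#4 t=2s (window 0): ALLOW
  req#5 t=2s (window 0): ALLOW
  req#6 t=5s (window 0): ALLOW
  req#7 t=9s (window 1): ALLOW
  req#8 t=11s (window 1): ALLOW
  req#9 t=12s (window 2): ALLOW
  req#10 t=14s (window 2): ALLOW
  req#11 t=15s (window 2): ALLOW
  req#12 t=16s (window 2): ALLOW
  req#13 t=16s (window 2): ALLOW
  req#14 t=17s (window 2): ALLOW
  req#15 t=17s (window 2): DENY
  req#16 t=22s (window 3): ALLOW
  req#17 t=23s (window 3): ALLOW
  req#18 t=25s (window 4): ALLOW
  req#19 t=27s (window 4): ALLOW
  req#20 t=28s (window 4): ALLOW
  req#21 t=29s (window 4): ALLOW

Allowed counts by window: 6 2 6 2 4

Answer: 6 2 6 2 4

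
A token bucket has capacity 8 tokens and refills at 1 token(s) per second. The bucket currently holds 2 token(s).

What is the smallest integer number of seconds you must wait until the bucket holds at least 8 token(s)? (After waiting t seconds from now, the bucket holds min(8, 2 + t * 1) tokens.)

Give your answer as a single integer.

Need 2 + t * 1 >= 8, so t >= 6/1.
Smallest integer t = ceil(6/1) = 6.

Answer: 6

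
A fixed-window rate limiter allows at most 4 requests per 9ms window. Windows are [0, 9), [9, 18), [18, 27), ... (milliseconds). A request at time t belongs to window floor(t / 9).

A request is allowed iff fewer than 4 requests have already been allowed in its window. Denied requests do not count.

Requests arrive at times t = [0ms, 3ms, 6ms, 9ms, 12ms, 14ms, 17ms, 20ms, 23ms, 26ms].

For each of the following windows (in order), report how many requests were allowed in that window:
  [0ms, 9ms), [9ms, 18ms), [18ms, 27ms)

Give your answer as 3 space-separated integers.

Answer: 3 4 3

Derivation:
Processing requests:
  req#1 t=0ms (window 0): ALLOW
  req#2 t=3ms (window 0): ALLOW
  req#3 t=6ms (window 0): ALLOW
  req#4 t=9ms (window 1): ALLOW
  req#5 t=12ms (window 1): ALLOW
  req#6 t=14ms (window 1): ALLOW
  req#7 t=17ms (window 1): ALLOW
  req#8 t=20ms (window 2): ALLOW
  req#9 t=23ms (window 2): ALLOW
  req#10 t=26ms (window 2): ALLOW

Allowed counts by window: 3 4 3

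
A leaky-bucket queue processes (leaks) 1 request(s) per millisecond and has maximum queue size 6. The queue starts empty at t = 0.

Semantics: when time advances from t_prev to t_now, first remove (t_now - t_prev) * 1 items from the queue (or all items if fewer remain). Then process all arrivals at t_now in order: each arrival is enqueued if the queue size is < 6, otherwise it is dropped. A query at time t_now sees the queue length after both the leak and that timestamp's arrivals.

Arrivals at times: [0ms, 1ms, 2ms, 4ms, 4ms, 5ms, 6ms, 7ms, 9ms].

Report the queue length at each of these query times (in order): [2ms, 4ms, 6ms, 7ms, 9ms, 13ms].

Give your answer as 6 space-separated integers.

Answer: 1 2 2 2 1 0

Derivation:
Queue lengths at query times:
  query t=2ms: backlog = 1
  query t=4ms: backlog = 2
  query t=6ms: backlog = 2
  query t=7ms: backlog = 2
  query t=9ms: backlog = 1
  query t=13ms: backlog = 0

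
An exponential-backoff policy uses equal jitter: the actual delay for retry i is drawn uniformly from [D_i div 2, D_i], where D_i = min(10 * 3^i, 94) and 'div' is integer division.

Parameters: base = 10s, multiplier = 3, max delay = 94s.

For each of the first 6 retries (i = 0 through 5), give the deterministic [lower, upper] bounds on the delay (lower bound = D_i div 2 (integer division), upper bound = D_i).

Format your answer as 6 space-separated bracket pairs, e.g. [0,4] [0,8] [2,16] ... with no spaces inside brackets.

Answer: [5,10] [15,30] [45,90] [47,94] [47,94] [47,94]

Derivation:
Computing bounds per retry:
  i=0: D_i=min(10*3^0,94)=10, bounds=[5,10]
  i=1: D_i=min(10*3^1,94)=30, bounds=[15,30]
  i=2: D_i=min(10*3^2,94)=90, bounds=[45,90]
  i=3: D_i=min(10*3^3,94)=94, bounds=[47,94]
  i=4: D_i=min(10*3^4,94)=94, bounds=[47,94]
  i=5: D_i=min(10*3^5,94)=94, bounds=[47,94]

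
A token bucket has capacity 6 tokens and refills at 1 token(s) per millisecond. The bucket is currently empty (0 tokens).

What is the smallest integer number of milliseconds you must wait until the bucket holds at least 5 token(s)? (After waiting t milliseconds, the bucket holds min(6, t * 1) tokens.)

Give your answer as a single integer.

Answer: 5

Derivation:
Need t * 1 >= 5, so t >= 5/1.
Smallest integer t = ceil(5/1) = 5.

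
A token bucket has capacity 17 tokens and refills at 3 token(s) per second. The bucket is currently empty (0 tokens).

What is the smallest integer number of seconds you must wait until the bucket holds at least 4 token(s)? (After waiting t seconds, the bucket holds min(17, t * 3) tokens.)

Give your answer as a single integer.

Answer: 2

Derivation:
Need t * 3 >= 4, so t >= 4/3.
Smallest integer t = ceil(4/3) = 2.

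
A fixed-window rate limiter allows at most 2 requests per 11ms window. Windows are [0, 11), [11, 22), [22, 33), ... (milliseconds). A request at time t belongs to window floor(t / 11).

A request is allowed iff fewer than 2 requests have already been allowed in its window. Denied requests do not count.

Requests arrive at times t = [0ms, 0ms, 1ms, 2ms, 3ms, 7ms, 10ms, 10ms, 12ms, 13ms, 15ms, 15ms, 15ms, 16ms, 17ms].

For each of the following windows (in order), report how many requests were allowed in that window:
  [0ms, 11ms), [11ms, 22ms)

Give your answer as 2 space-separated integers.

Processing requests:
  req#1 t=0ms (window 0): ALLOW
  req#2 t=0ms (window 0): ALLOW
  req#3 t=1ms (window 0): DENY
  req#4 t=2ms (window 0): DENY
  req#5 t=3ms (window 0): DENY
  req#6 t=7ms (window 0): DENY
  req#7 t=10ms (window 0): DENY
  req#8 t=10ms (window 0): DENY
  req#9 t=12ms (window 1): ALLOW
  req#10 t=13ms (window 1): ALLOW
  req#11 t=15ms (window 1): DENY
  req#12 t=15ms (window 1): DENY
  req#13 t=15ms (window 1): DENY
  req#14 t=16ms (window 1): DENY
  req#15 t=17ms (window 1): DENY

Allowed counts by window: 2 2

Answer: 2 2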